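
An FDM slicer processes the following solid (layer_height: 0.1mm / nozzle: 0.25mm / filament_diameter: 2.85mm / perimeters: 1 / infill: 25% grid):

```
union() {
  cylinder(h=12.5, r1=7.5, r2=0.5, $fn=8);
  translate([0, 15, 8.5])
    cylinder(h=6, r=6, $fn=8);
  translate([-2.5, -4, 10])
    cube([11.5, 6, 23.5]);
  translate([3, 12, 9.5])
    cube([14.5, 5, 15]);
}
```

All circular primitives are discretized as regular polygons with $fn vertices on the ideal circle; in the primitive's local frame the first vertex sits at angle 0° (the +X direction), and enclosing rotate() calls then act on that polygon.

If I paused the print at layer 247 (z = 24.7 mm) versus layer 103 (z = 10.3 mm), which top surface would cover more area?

Layer 247 (z = 24.7): the cone is absent (z outside [0, 12.5]); the cylinder at (0, 15) is not intersected at this z (z outside [8.5, 14.5]); the cube at (-2.5, -4) is present — its section is the full 11.5×6 rectangle (area 69.00 mm²); the cube at (3, 12) is absent (z outside [9.5, 24.5]); Taking the union: only the 11.5×6 cube at (-2.5, -4) is present, so the union is just that shape — area = 69.00 mm². So its area = 69.00 mm². Layer 103 (z = 10.3): the cone: at t=0.824 of its height the radius interpolates to r₁+(r₂−r₁)t = 1.732, giving a regular 8-gon of that circumradius (area = (8/2)·1.732²·sin(360°/8) = 8.48 mm²); the r=6 cylinder at (0, 15) gives a regular 8-gon of circumradius 6 (constant along its height) (area = (8/2)·6.000²·sin(360°/8) = 101.82 mm²); the cube at (-2.5, -4) (footprint 11.5×6) is included at this height (area 69.00 mm²); the cube at (3, 12) is present — its section is the full 14.5×5 rectangle (area 72.50 mm²); Taking the union: the regions partially overlap — summed areas 251.81 mm² minus the doubly-counted overlap 20.79 mm² gives 231.02 mm² — area = 231.02 mm². So its area = 231.02 mm². Layer 103 is larger (231.02 vs 69.00 mm²).

layer 103 (z = 10.3 mm)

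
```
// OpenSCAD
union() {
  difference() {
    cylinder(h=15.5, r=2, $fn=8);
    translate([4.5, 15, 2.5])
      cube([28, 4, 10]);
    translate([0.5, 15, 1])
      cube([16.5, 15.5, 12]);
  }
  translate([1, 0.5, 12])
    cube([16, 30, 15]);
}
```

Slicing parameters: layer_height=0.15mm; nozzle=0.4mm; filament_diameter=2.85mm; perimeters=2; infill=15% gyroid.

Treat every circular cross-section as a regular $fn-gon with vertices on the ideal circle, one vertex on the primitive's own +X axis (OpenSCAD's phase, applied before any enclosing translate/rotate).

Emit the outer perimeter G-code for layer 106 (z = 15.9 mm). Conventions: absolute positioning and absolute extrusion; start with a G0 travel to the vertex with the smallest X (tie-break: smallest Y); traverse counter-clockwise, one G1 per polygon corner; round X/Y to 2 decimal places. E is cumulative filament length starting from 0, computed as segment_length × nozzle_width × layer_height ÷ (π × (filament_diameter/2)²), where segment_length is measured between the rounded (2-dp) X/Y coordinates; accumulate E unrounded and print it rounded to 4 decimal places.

At z = 15.9 mm: the cylinder is absent (z outside [0, 15.5]); the cube at (4.5, 15) is absent (z outside [2.5, 12.5]); the cube at (0.5, 15) is absent (z outside [1, 13]); After the difference (first − rest): the first operand is absent here, so nothing remains; the 16×30 cube at (1, 0.5) contributes its full rectangle; Combining (union): only the 16×30 cube at (1, 0.5) is present, so the union is just that shape — 1 connected region. The outline is a single polygon with 4 vertices. Extrusion per mm of travel: 0.4 × 0.15 / (π × 1.425²) = 0.009405. Accumulating E over each segment gives final E = 0.8653.

G0 X1.00 Y0.50 Z15.90
G1 X17.00 Y0.50 E0.1505
G1 X17.00 Y30.50 E0.4326
G1 X1.00 Y30.50 E0.5831
G1 X1.00 Y0.50 E0.8653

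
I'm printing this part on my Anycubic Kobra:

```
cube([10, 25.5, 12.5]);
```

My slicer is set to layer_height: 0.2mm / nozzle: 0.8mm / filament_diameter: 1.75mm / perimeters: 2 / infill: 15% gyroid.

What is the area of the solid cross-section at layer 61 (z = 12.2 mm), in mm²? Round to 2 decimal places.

255.00 mm²

At z = 12.2 mm: the cube is present — its section is the full 10×25.5 rectangle (area 255.00 mm²). Overall, the cross-section is a single solid region. Net area = 255.00 mm².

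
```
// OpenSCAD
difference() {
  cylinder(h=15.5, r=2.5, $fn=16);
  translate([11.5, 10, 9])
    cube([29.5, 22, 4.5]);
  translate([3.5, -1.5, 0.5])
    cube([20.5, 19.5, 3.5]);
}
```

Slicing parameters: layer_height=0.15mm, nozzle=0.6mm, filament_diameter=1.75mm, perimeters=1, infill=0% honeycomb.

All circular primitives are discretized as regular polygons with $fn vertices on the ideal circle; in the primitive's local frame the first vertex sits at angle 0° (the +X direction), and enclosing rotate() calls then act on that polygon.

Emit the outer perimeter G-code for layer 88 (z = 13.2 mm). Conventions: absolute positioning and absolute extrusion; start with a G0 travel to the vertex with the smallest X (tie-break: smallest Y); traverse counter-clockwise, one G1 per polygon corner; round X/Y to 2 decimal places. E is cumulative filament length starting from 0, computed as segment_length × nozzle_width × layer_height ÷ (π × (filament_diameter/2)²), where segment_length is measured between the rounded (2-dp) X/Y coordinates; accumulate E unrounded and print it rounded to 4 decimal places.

At z = 13.2 mm: the r=2.5 cylinder gives a regular 16-gon of circumradius 2.5 (constant along its height); the 29.5×22 cube at (11.5, 10) contributes its full rectangle; the cube at (3.5, -1.5) is not intersected at this z (z outside [0.5, 4]); Taking the first minus the rest: starting from the r=2.5 cylinder, the 29.5×22 cube at (11.5, 10) misses the remaining region (no effect) — 1 connected region. The outline is a single polygon with 16 vertices. Extrusion per mm of travel: 0.6 × 0.15 / (π × 0.875²) = 0.037418. Accumulating E over each segment gives final E = 0.5844.

G0 X-2.50 Y0.00 Z13.20
G1 X-2.31 Y-0.96 E0.0366
G1 X-1.77 Y-1.77 E0.0730
G1 X-0.96 Y-2.31 E0.1095
G1 X0.00 Y-2.50 E0.1461
G1 X0.96 Y-2.31 E0.1827
G1 X1.77 Y-1.77 E0.2191
G1 X2.31 Y-0.96 E0.2556
G1 X2.50 Y0.00 E0.2922
G1 X2.31 Y0.96 E0.3288
G1 X1.77 Y1.77 E0.3652
G1 X0.96 Y2.31 E0.4016
G1 X0.00 Y2.50 E0.4383
G1 X-0.96 Y2.31 E0.4749
G1 X-1.77 Y1.77 E0.5113
G1 X-2.31 Y0.96 E0.5477
G1 X-2.50 Y0.00 E0.5844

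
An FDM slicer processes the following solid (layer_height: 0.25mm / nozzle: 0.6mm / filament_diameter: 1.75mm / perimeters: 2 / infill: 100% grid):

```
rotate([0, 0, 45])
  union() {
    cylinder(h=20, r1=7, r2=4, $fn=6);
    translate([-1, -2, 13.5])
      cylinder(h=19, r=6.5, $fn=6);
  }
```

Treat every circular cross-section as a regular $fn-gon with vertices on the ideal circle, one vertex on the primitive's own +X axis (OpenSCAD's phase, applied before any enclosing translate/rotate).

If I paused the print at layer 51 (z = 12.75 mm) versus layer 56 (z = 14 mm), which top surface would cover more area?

Layer 51 (z = 12.75): the cone contributes a regular 6-gon of circumradius 5.088 (interpolated between r1=7 and r2=4 at t=0.637) (area = (6/2)·5.088²·sin(360°/6) = 67.25 mm²); the cylinder at (-1, -2) is not intersected at this z (z outside [13.5, 32.5]); Taking the union: only the cone is present, so the union is just that shape — area = 67.25 mm²; (rotated 45° about Z; rotation is an isometry so areas/perimeters/island counts are preserved). So its area = 67.25 mm². Layer 56 (z = 14): the cone: at t=0.700 of its height the radius interpolates to r₁+(r₂−r₁)t = 4.900, giving a regular 6-gon of that circumradius (area = (6/2)·4.900²·sin(360°/6) = 62.38 mm²); the r=6.5 cylinder at (-1, -2) gives a regular 6-gon of circumradius 6.5 (constant along its height) (area = (6/2)·6.500²·sin(360°/6) = 109.77 mm²); Taking the union: the regions partially overlap — summed areas 172.15 mm² minus the doubly-counted overlap 57.01 mm² gives 115.14 mm² — area = 115.14 mm²; (rotated 45° about Z; rotation is an isometry so areas/perimeters/island counts are preserved). So its area = 115.14 mm². Layer 56 is larger (115.14 vs 67.25 mm²).

layer 56 (z = 14 mm)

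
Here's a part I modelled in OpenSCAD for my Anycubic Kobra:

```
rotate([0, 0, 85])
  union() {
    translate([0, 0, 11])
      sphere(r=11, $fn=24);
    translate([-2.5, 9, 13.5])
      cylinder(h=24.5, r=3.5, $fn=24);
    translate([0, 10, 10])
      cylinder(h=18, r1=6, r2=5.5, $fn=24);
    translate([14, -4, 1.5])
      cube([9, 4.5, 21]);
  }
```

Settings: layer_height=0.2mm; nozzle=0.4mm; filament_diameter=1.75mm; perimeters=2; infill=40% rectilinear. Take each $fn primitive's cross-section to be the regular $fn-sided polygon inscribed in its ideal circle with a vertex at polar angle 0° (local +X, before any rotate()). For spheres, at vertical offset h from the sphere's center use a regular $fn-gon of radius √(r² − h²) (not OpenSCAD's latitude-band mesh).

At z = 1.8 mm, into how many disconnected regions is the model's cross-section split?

At z = 1.8 mm: the sphere: section is a regular 24-gon, circumradius = √(r²−h²) = √(11²−9.2²) = 6.030; the cylinder at (-2.5, 9) does not reach this height (z outside [13.5, 38]); the cone at (0, 10) is absent (z outside [10, 28]); the cube at (14, -4) is present — its section is the full 9×4.5 rectangle; Taking the union: the 2 present regions are separate (no shared area or edge), so areas and boundary lengths simply add and each stays a separate island — 2 connected regions; (whole slice rotated 85° about Z — lengths, areas and connectivity unchanged). The result has 2 disconnected regions.

2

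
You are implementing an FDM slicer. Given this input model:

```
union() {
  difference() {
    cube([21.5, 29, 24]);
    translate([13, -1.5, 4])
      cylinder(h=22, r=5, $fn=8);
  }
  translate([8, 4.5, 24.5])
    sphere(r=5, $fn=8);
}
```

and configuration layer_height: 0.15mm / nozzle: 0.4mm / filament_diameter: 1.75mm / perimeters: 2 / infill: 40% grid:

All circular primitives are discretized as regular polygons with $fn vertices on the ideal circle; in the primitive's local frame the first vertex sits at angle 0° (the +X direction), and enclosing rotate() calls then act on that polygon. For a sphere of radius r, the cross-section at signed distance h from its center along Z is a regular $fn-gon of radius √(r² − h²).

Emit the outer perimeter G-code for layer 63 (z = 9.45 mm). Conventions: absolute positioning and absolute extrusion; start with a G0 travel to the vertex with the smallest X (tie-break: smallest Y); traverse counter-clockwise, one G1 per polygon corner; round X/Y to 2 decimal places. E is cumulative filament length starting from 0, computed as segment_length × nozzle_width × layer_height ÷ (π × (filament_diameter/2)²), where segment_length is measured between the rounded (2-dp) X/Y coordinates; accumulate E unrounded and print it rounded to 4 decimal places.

G0 X0.00 Y0.00 Z9.45
G1 X8.62 Y0.00 E0.2150
G1 X9.46 Y2.04 E0.2701
G1 X13.00 Y3.50 E0.3656
G1 X16.54 Y2.04 E0.4611
G1 X17.38 Y0.00 E0.5161
G1 X21.50 Y0.00 E0.6189
G1 X21.50 Y29.00 E1.3423
G1 X0.00 Y29.00 E1.8786
G1 X0.00 Y0.00 E2.6020

At z = 9.45 mm: the cube is present — its section is the full 21.5×29 rectangle; the r=5 cylinder at (13, -1.5) contributes a regular 8-gon of circumradius 5; Subtracting the remaining from the first: starting from the 21.5×29 cube, the r=5 cylinder at (13, -1.5) partially overlaps it — only the 21.29 mm² overlap (of its 70.71 mm²) is removed, clipping the outline — 1 connected region; the sphere at (8, 4.5) is absent (|z−center|=15.050 > r=5); Merging all regions: only that combined region is present, so the union is just that shape — 1 connected region. The outline is a single polygon with 9 vertices. Extrusion per mm of travel: 0.4 × 0.15 / (π × 0.875²) = 0.024945. Accumulating E over each segment gives final E = 2.6020.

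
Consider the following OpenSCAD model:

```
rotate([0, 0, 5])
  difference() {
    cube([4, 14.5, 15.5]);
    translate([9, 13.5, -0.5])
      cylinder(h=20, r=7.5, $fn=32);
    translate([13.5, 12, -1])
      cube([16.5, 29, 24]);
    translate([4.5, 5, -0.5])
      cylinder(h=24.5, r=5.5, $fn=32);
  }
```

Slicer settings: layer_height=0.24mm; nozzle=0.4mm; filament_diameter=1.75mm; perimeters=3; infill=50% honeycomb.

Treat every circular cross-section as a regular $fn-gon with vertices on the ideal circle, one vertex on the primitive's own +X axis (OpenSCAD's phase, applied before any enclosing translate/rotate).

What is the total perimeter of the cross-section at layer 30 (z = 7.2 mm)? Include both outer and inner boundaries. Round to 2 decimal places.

At z = 7.2 mm: the 4×14.5 cube contributes its full rectangle (perimeter 37.00 mm); the r=7.5 cylinder at (9, 13.5) contributes a regular 32-gon of circumradius 7.5 (perimeter = 2·32·7.500·sin(180°/32) = 47.05 mm); the cube at (13.5, 12) is present — its section is the full 16.5×29 rectangle (perimeter 91.00 mm); the r=5.5 cylinder at (4.5, 5) contributes a regular 32-gon of circumradius 5.5 (perimeter = 2·32·5.500·sin(180°/32) = 34.50 mm); Subtracting the remaining from the first: starting from the 4×14.5 cube, the r=7.5 cylinder at (9, 13.5) partially overlaps it — only the 11.98 mm² overlap (of its 175.58 mm²) is removed, clipping the outline; the 16.5×29 cube at (13.5, 12) misses the remaining region (no effect); the r=5.5 cylinder at (4.5, 5) partially overlaps it — only the 34.72 mm² overlap (of its 94.42 mm²) is removed, clipping the outline — boundary = 22.67 mm; (rotated 5° about Z; rotation is an isometry so areas/perimeters/island counts are preserved). Overall, the cross-section has 2 separate islands. Total boundary length (outer) = 22.67 mm.

22.67 mm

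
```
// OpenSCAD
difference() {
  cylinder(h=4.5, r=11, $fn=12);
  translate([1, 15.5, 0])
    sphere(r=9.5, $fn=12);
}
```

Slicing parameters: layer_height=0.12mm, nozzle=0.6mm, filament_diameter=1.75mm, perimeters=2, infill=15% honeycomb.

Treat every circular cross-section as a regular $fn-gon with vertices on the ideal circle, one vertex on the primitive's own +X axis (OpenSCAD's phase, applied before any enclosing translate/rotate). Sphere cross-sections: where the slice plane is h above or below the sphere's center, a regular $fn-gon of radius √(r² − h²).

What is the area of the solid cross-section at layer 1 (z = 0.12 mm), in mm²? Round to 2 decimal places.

At z = 0.12 mm: the cylinder: section is a regular 12-gon, circumradius r=11 (area = (12/2)·11.000²·sin(360°/12) = 363.00 mm²); the sphere at (1, 15.5): section is a regular 12-gon, circumradius = √(r²−h²) = √(9.5²−0.12²) = 9.499 (area = (12/2)·9.499²·sin(360°/12) = 270.71 mm²); After the difference (first − rest): starting from the r=11 cylinder (363.00 mm²), the r=9.5 sphere at (1, 15.5) partially overlaps it — only the 39.00 mm² overlap (of its 270.71 mm²) is removed, clipping the outline — area = 324.00 mm². Overall, the cross-section is a single solid region. Net area = 324.00 mm².

324.00 mm²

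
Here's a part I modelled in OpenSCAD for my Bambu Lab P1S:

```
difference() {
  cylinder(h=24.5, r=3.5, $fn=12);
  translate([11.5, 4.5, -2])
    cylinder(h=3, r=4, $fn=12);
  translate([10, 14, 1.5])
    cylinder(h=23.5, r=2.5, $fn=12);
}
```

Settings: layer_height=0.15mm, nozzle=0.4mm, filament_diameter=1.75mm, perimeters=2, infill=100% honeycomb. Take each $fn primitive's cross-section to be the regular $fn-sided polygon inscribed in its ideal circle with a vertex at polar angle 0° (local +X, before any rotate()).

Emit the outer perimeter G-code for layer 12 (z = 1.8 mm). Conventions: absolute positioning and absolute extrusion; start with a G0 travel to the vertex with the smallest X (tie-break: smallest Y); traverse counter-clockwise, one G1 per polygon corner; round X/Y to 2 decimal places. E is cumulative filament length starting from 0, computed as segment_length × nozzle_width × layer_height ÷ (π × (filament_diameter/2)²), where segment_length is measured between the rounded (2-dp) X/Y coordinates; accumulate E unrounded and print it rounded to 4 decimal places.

At z = 1.8 mm: the cylinder: section is a regular 12-gon, circumradius r=3.5; the cylinder at (11.5, 4.5) is not intersected at this z (z outside [-2, 1]); the r=2.5 cylinder at (10, 14) contributes a regular 12-gon of circumradius 2.5; Taking the first minus the rest: starting from the r=3.5 cylinder, the r=2.5 cylinder at (10, 14) misses the remaining region (no effect) — 1 connected region. The outline is a single polygon with 12 vertices. Extrusion per mm of travel: 0.4 × 0.15 / (π × 0.875²) = 0.024945. Accumulating E over each segment gives final E = 0.5422.

G0 X-3.50 Y0.00 Z1.80
G1 X-3.03 Y-1.75 E0.0452
G1 X-1.75 Y-3.03 E0.0904
G1 X0.00 Y-3.50 E0.1356
G1 X1.75 Y-3.03 E0.1808
G1 X3.03 Y-1.75 E0.2259
G1 X3.50 Y0.00 E0.2711
G1 X3.03 Y1.75 E0.3163
G1 X1.75 Y3.03 E0.3615
G1 X0.00 Y3.50 E0.4067
G1 X-1.75 Y3.03 E0.4519
G1 X-3.03 Y1.75 E0.4970
G1 X-3.50 Y0.00 E0.5422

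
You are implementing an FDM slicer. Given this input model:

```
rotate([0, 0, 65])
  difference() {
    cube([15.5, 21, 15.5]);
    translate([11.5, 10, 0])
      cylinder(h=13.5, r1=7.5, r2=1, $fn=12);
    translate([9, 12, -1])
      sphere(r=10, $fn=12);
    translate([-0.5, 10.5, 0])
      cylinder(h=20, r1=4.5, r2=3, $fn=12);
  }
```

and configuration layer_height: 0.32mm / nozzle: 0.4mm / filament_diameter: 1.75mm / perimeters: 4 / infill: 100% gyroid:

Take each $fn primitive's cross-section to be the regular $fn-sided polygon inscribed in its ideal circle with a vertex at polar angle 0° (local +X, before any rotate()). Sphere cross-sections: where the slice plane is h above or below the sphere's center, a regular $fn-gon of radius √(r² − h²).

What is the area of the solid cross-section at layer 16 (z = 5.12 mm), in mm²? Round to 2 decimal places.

131.70 mm²

At z = 5.12 mm: the 15.5×21 cube contributes its full rectangle (area 325.50 mm²); the cone at (11.5, 10): at t=0.379 of its height the radius interpolates to r₁+(r₂−r₁)t = 5.035, giving a regular 12-gon of that circumradius (area = (12/2)·5.035²·sin(360°/12) = 76.05 mm²); the sphere at (9, 12): section is a regular 12-gon, circumradius = √(r²−h²) = √(10²−6.12²) = 7.909 (area = (12/2)·7.909²·sin(360°/12) = 187.64 mm²); the cone at (-0.5, 10.5) contributes a regular 12-gon of circumradius 4.116 (interpolated between r1=4.5 and r2=3 at t=0.256) (area = (12/2)·4.116²·sin(360°/12) = 50.82 mm²); After the difference (first − rest): starting from the 15.5×21 cube (325.50 mm²), the cone at (11.5, 10) partially overlaps it — only the 72.41 mm² overlap (of its 76.05 mm²) is removed, clipping the outline; the r=10 sphere at (9, 12) partially overlaps it — only the 109.24 mm² overlap (of its 187.64 mm²) is removed, clipping the outline; the cone at (-0.5, 10.5) partially overlaps it — only the 12.16 mm² overlap (of its 50.82 mm²) is removed, clipping the outline — area = 131.70 mm²; (whole slice rotated 65° about Z — lengths, areas and connectivity unchanged). Overall, the cross-section has 2 separate islands. Net area = 131.70 mm².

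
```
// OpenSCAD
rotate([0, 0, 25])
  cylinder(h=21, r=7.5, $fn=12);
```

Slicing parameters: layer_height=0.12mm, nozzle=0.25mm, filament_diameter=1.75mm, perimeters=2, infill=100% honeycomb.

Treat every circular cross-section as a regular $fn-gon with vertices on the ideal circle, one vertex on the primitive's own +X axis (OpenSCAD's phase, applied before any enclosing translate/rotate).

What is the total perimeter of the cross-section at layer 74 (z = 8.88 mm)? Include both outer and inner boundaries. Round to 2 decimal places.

46.59 mm

At z = 8.88 mm: the r=7.5 cylinder contributes a regular 12-gon of circumradius 7.5 (perimeter = 2·12·7.500·sin(180°/12) = 46.59 mm); (rotated 25° about Z; rotation is an isometry so areas/perimeters/island counts are preserved). Overall, the cross-section is a single solid region. Total boundary length (outer) = 46.59 mm.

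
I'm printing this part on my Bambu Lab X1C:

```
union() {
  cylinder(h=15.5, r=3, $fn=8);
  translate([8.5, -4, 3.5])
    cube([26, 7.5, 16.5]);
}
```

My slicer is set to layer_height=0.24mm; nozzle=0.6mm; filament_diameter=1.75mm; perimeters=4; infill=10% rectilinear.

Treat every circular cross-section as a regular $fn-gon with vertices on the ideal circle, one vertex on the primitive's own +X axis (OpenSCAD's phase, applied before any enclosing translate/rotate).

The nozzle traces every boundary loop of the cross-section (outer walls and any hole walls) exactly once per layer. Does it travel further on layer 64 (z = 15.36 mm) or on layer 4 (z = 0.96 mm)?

Layer 64 (z = 15.36): the r=3 cylinder contributes a regular 8-gon of circumradius 3 (perimeter = 2·8·3.000·sin(180°/8) = 18.37 mm); the cube at (8.5, -4) is present — its section is the full 26×7.5 rectangle (perimeter 67.00 mm); Combining (union): the 2 present regions are separate (no shared area or edge), so areas and boundary lengths simply add and each stays a separate island — boundary = 85.37 mm. So its perimeter = 85.37 mm. Layer 4 (z = 0.96): the r=3 cylinder contributes a regular 8-gon of circumradius 3 (perimeter = 2·8·3.000·sin(180°/8) = 18.37 mm); the cube at (8.5, -4) is not intersected at this z (z outside [3.5, 20]); Taking the union: only the r=3 cylinder is present, so the union is just that shape — boundary = 18.37 mm. So its perimeter = 18.37 mm. Layer 64 is larger (85.37 vs 18.37 mm).

layer 64 (z = 15.36 mm)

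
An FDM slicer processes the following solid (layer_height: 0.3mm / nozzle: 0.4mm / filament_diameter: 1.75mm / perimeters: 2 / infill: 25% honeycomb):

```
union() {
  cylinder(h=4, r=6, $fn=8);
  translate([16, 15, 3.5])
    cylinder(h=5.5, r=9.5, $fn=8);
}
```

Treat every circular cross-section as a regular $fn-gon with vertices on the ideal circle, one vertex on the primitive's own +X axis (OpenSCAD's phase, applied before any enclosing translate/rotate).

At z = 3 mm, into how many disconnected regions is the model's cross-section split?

At z = 3 mm: the r=6 cylinder gives a regular 8-gon of circumradius 6 (constant along its height); the cylinder at (16, 15) does not reach this height (z outside [3.5, 9]); Combining (union): only the r=6 cylinder is present, so the union is just that shape — 1 connected region. The result has 1 disconnected region.

1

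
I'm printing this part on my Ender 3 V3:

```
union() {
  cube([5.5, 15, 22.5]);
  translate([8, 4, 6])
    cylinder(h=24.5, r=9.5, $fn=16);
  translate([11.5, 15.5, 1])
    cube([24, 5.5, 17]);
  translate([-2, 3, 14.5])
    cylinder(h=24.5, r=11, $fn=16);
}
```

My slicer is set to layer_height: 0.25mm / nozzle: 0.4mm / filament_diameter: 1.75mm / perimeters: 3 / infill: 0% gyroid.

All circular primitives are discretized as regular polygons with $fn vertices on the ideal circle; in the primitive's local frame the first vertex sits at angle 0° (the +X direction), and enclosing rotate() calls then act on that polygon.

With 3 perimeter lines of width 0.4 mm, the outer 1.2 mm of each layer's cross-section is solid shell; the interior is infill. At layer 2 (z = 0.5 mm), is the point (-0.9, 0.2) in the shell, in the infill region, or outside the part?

outside

At z = 0.5 mm: the 5.5×15 cube contributes its full rectangle; the cylinder at (8, 4) is not intersected at this z (z outside [6, 30.5]); the cube at (11.5, 15.5) is absent (z outside [1, 18]); the cylinder at (-2, 3) is absent (z outside [14.5, 39]); Taking the union: only the 5.5×15 cube is present, so the union is just that shape — 1 connected region. Overall, the cross-section is a single solid region. The nearest boundary edge runs (0.00, 15.00)→(0.00, 0.00); distance from the point to it = 0.90 mm. The point is not inside any of the regions above, so it lies outside the cross-section (0.90 mm from the nearest boundary).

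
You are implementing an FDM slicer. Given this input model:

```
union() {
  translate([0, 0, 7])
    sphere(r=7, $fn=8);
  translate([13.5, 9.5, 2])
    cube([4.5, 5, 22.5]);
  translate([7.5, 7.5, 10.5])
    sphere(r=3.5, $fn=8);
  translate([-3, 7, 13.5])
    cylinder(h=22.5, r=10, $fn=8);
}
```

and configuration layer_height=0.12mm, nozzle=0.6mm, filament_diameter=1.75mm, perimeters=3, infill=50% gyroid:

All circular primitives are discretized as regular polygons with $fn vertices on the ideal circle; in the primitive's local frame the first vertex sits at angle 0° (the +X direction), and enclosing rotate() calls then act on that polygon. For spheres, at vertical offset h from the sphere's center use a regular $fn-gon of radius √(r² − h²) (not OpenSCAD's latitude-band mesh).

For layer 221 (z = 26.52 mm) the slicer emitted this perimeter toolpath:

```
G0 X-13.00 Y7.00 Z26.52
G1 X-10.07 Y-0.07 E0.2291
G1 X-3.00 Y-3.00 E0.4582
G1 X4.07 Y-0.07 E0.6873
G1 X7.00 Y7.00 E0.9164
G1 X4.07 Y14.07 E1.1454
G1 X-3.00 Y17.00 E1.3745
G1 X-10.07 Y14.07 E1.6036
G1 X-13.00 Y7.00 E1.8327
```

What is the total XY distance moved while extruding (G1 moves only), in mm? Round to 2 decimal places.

61.22 mm

Sum the Euclidean lengths of each G1 segment: total = 61.22 mm.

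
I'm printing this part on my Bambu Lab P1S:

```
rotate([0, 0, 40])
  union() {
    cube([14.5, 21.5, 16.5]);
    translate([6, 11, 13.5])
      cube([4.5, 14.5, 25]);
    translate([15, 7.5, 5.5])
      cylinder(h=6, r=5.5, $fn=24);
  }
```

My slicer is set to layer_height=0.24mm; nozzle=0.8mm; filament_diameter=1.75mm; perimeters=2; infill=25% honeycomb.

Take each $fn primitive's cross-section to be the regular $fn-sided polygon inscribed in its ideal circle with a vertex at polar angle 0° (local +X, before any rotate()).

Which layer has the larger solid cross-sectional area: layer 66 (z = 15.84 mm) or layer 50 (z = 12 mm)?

Layer 66 (z = 15.84): the cube (footprint 14.5×21.5) is included at this height (area 311.75 mm²); the cube at (6, 11) is present — its section is the full 4.5×14.5 rectangle (area 65.25 mm²); the cylinder at (15, 7.5) is absent (z outside [5.5, 11.5]); Taking the union: the regions partially overlap — summed areas 377.00 mm² minus the doubly-counted overlap 47.25 mm² gives 329.75 mm² — area = 329.75 mm²; (whole slice rotated 40° about Z — lengths, areas and connectivity unchanged). So its area = 329.75 mm². Layer 50 (z = 12): the 14.5×21.5 cube contributes its full rectangle (area 311.75 mm²); the cube at (6, 11) does not reach this height (z outside [13.5, 38.5]); the cylinder at (15, 7.5) is not intersected at this z (z outside [5.5, 11.5]); Taking the union: only the 14.5×21.5 cube is present, so the union is just that shape — area = 311.75 mm²; (rotated 40° about Z; rotation is an isometry so areas/perimeters/island counts are preserved). So its area = 311.75 mm². Layer 66 is larger (329.75 vs 311.75 mm²).

layer 66 (z = 15.84 mm)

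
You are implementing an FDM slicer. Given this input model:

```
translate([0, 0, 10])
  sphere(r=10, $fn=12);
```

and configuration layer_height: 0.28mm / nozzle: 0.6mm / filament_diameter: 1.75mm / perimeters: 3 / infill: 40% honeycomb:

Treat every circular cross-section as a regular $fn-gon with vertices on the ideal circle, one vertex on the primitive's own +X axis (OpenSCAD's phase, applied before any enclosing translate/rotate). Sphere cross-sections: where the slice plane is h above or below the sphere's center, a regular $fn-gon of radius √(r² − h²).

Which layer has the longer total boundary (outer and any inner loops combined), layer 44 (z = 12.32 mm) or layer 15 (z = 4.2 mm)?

layer 44 (z = 12.32 mm)

Layer 44 (z = 12.32): the r=10 sphere slices to a regular 12-gon of circumradius 9.727 (√(r²−h²) with h=2.32 from center) (perimeter = 2·12·9.727·sin(180°/12) = 60.42 mm). So its perimeter = 60.42 mm. Layer 15 (z = 4.2): the r=10 sphere slices to a regular 12-gon of circumradius 8.146 (√(r²−h²) with h=5.8 from center) (perimeter = 2·12·8.146·sin(180°/12) = 50.60 mm). So its perimeter = 50.60 mm. Layer 44 is larger (60.42 vs 50.60 mm).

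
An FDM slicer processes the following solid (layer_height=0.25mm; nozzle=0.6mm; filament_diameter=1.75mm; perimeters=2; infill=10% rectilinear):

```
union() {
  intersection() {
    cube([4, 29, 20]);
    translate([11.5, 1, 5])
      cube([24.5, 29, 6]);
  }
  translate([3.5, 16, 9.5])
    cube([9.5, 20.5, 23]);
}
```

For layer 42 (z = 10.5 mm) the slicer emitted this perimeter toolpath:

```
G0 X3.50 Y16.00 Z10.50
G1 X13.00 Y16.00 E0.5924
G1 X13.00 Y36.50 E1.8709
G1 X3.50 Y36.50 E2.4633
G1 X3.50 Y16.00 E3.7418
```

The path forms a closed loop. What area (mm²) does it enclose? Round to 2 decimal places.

Apply the shoelace formula to the sequence of (X, Y) vertices; enclosed area = 194.75 mm².

194.75 mm²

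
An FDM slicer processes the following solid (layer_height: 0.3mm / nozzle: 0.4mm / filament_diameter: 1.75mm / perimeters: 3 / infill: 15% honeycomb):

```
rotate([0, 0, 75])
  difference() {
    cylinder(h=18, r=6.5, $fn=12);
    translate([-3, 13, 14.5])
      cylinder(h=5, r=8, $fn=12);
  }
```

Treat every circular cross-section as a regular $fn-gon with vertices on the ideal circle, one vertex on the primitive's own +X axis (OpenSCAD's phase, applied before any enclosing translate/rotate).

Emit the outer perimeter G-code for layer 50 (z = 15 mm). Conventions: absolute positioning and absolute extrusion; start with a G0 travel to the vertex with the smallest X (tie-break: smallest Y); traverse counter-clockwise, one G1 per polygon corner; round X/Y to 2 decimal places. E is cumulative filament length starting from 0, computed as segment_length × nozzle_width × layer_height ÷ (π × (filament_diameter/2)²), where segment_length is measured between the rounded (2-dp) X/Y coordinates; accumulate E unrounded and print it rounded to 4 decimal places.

At z = 15 mm: the r=6.5 cylinder gives a regular 12-gon of circumradius 6.5 (constant along its height); the r=8 cylinder at (-3, 13) contributes a regular 12-gon of circumradius 8; Taking the first minus the rest: starting from the r=6.5 cylinder, the r=8 cylinder at (-3, 13) partially overlaps it — only the 2.81 mm² overlap (of its 192.00 mm²) is removed, clipping the outline — 1 connected region; (whole slice rotated 75° about Z — lengths, areas and connectivity unchanged). The outline is a single polygon with 14 vertices. Extrusion per mm of travel: 0.4 × 0.3 / (π × 0.875²) = 0.049890. Accumulating E over each segment gives final E = 2.0093.

G0 X-5.97 Y-2.23 Z15.00
G1 X-4.60 Y-4.60 E0.1366
G1 X-1.68 Y-6.28 E0.3046
G1 X1.68 Y-6.28 E0.4723
G1 X4.60 Y-4.60 E0.6403
G1 X6.28 Y-1.68 E0.8084
G1 X6.28 Y1.68 E0.9760
G1 X4.60 Y4.60 E1.1441
G1 X1.68 Y6.28 E1.3122
G1 X-1.68 Y6.28 E1.4798
G1 X-4.60 Y4.60 E1.6479
G1 X-5.70 Y2.69 E1.7579
G1 X-5.61 Y2.54 E1.7666
G1 X-5.61 Y-1.60 E1.9731
G1 X-5.97 Y-2.23 E2.0093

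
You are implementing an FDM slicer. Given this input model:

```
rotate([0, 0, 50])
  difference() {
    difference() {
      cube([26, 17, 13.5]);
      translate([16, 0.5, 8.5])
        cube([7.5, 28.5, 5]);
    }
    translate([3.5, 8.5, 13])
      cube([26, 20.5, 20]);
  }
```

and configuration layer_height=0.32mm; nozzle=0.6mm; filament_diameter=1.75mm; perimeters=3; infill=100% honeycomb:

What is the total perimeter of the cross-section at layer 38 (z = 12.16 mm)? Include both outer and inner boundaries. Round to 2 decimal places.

At z = 12.16 mm: the 26×17 cube contributes its full rectangle (perimeter 86.00 mm); the cube at (16, 0.5) is present — its section is the full 7.5×28.5 rectangle (perimeter 72.00 mm); After the difference (first − rest): starting from the 26×17 cube, the 7.5×28.5 cube at (16, 0.5) partially overlaps it — only the 123.75 mm² overlap (of its 213.75 mm²) is removed, clipping the outline — boundary = 119.00 mm; the cube at (3.5, 8.5) is not intersected at this z (z outside [13, 33]); Taking the first minus the rest: none of the subtracted shapes is present at this height, so the result so far is unchanged — boundary = 119.00 mm; (whole slice rotated 50° about Z — lengths, areas and connectivity unchanged). Overall, the cross-section is a single solid region. Total boundary length (outer) = 119.00 mm.

119.00 mm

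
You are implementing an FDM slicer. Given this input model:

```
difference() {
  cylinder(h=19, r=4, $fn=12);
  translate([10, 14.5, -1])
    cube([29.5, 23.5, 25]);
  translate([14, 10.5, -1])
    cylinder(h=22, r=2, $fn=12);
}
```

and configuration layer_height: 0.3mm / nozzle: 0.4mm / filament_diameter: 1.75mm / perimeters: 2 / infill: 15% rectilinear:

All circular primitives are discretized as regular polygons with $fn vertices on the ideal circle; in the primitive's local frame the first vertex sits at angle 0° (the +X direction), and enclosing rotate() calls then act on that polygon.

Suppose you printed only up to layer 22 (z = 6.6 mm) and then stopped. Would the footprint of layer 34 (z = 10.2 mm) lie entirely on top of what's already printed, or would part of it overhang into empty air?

entirely on top

Compare the two slices. At z = 6.6: the r=4 cylinder contributes a regular 12-gon of circumradius 4 (area = (12/2)·4.000²·sin(360°/12) = 48.00 mm²); the cube at (10, 14.5) (footprint 29.5×23.5) is included at this height (area 693.25 mm²); the r=2 cylinder at (14, 10.5) gives a regular 12-gon of circumradius 2 (constant along its height) (area = (12/2)·2.000²·sin(360°/12) = 12.00 mm²); Taking the first minus the rest: starting from the r=4 cylinder (48.00 mm²), the 29.5×23.5 cube at (10, 14.5) misses the remaining region (no effect); the r=2 cylinder at (14, 10.5) misses the remaining region (no effect) — area = 48.00 mm². At z = 10.2: the r=4 cylinder gives a regular 12-gon of circumradius 4 (constant along its height) (area = (12/2)·4.000²·sin(360°/12) = 48.00 mm²); the 29.5×23.5 cube at (10, 14.5) contributes its full rectangle (area 693.25 mm²); the cylinder at (14, 10.5): section is a regular 12-gon, circumradius r=2 (area = (12/2)·2.000²·sin(360°/12) = 12.00 mm²); Taking the first minus the rest: starting from the r=4 cylinder (48.00 mm²), the 29.5×23.5 cube at (10, 14.5) misses the remaining region (no effect); the r=2 cylinder at (14, 10.5) misses the remaining region (no effect) — area = 48.00 mm². Checking containment: the cross-section at z = 10.2 is a subset of the cross-section at z = 6.6.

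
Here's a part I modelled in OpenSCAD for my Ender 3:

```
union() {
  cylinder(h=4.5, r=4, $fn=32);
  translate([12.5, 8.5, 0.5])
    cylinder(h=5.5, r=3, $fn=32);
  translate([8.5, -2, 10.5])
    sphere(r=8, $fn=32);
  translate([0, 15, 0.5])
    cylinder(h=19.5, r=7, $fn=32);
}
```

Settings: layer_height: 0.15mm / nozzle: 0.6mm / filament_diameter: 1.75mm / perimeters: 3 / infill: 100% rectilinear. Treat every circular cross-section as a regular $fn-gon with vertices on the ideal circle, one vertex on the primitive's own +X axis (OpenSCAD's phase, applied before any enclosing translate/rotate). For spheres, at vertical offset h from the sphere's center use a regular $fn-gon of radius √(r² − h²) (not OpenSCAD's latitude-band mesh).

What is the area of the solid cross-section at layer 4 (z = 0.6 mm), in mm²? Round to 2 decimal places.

230.99 mm²

At z = 0.6 mm: the cylinder: section is a regular 32-gon, circumradius r=4 (area = (32/2)·4.000²·sin(360°/32) = 49.94 mm²); the r=3 cylinder at (12.5, 8.5) contributes a regular 32-gon of circumradius 3 (area = (32/2)·3.000²·sin(360°/32) = 28.09 mm²); the sphere at (8.5, -2) does not reach this height (|z−center|=9.900 > r=8); the r=7 cylinder at (0, 15) gives a regular 32-gon of circumradius 7 (constant along its height) (area = (32/2)·7.000²·sin(360°/32) = 152.95 mm²); Combining (union): the 3 present regions are separate (no shared area or edge), so areas and boundary lengths simply add and each stays a separate island — area = 230.99 mm². Overall, the cross-section has 3 separate islands. Net area = 230.99 mm².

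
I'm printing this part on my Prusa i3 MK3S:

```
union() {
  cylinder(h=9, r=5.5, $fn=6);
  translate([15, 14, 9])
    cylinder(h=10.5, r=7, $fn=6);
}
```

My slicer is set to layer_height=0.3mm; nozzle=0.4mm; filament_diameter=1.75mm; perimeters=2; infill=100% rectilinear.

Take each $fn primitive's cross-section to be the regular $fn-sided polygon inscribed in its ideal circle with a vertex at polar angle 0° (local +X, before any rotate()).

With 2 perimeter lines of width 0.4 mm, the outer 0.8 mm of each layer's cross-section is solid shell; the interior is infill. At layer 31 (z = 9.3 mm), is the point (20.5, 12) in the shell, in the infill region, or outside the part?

At z = 9.3 mm: the cylinder is not intersected at this z (z outside [0, 9]); the cylinder at (15, 14): section is a regular 6-gon, circumradius r=7; Merging all regions: only the r=7 cylinder at (15, 14) is present, so the union is just that shape — 1 connected region. Overall, the cross-section is a single solid region. The nearest boundary edge runs (18.50, 7.94)→(22.00, 14.00); distance from the point to it = 0.30 mm. The point is inside the cross-section, 0.30 mm from the nearest boundary — within the 0.8 mm shell band (2 × 0.4).

shell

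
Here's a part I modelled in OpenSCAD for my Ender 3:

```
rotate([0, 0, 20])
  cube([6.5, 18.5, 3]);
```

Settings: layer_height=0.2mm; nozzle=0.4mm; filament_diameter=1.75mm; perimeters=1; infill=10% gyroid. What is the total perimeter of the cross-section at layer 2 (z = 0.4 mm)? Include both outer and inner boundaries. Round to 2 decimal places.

50.00 mm

At z = 0.4 mm: the cube (footprint 6.5×18.5) is included at this height (perimeter 50.00 mm); (rotated 20° about Z; rotation is an isometry so areas/perimeters/island counts are preserved). Overall, the cross-section is a single solid region. Total boundary length (outer) = 50.00 mm.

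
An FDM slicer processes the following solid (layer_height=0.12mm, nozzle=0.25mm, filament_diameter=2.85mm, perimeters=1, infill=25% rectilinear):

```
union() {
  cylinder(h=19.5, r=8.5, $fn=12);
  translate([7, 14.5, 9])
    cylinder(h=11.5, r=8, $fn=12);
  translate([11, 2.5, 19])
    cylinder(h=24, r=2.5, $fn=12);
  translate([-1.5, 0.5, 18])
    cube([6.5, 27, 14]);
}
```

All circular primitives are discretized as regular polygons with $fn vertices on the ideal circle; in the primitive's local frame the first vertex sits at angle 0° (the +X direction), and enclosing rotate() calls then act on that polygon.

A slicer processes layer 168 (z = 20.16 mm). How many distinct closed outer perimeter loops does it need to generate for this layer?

At z = 20.16 mm: the cylinder does not reach this height (z outside [0, 19.5]); the r=8 cylinder at (7, 14.5) gives a regular 12-gon of circumradius 8 (constant along its height); the r=2.5 cylinder at (11, 2.5) gives a regular 12-gon of circumradius 2.5 (constant along its height); the cube at (-1.5, 0.5) (footprint 6.5×27) is included at this height; Merging all regions: the regions partially overlap (shared area 65.07 mm²), so overlapping operands fuse into one piece — 2 connected regions. The result has 2 disconnected regions.

2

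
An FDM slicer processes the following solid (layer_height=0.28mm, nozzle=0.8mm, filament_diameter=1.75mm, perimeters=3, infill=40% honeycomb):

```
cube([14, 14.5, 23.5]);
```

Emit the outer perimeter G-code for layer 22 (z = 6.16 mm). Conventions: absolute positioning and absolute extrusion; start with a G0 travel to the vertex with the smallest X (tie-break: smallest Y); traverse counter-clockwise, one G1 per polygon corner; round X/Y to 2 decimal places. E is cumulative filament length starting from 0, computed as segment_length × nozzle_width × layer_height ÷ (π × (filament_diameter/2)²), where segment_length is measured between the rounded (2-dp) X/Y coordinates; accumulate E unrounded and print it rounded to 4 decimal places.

At z = 6.16 mm: the 14×14.5 cube contributes its full rectangle. The outline is a single polygon with 4 vertices. Extrusion per mm of travel: 0.8 × 0.28 / (π × 0.875²) = 0.093128. Accumulating E over each segment gives final E = 5.3083.

G0 X0.00 Y0.00 Z6.16
G1 X14.00 Y0.00 E1.3038
G1 X14.00 Y14.50 E2.6542
G1 X0.00 Y14.50 E3.9580
G1 X0.00 Y0.00 E5.3083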